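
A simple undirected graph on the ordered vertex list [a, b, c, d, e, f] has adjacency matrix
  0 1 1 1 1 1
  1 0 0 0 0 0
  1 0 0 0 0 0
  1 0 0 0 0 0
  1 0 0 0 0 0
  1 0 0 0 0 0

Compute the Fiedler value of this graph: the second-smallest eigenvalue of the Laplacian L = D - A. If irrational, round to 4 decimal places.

1

Reading degrees in the order [a, b, c, d, e, f] gives [5, 1, 1, 1, 1, 1]; set D = diag(5, 1, 1, 1, 1, 1) and form L = D - A. The sorted Laplacian eigenvalues are [0, 1, 1, 1, 1, 6]; the algebraic connectivity is the second entry, 1.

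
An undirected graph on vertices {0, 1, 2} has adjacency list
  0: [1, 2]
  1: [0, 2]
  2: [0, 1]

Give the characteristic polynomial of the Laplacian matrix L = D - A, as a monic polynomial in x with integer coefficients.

Each diagonal entry of L is the vertex degree and each off-diagonal entry is -1 where an edge is present, 0 otherwise; in the order [0, 1, 2] the diagonal is [2, 2, 2]. The eigenvalues of L are [0, 3, 3]; the characteristic polynomial is the product of (x - lambda_i), which multiplies out to x^3 - 6x^2 + 9x. The coefficient of x^2 equals -trace(L) = -6, matching the sum of degrees. There is one zero in the spectrum, matching the 1 component. The largest eigenvalue, 3, is at most the vertex count 3.

x^3 - 6x^2 + 9x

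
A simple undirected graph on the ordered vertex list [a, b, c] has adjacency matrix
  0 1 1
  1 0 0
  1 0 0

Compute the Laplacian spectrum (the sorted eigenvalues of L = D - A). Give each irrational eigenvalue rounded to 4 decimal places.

[0, 1, 3]

Each diagonal entry of L is the vertex degree and each off-diagonal entry is -1 where an edge is present, 0 otherwise; in the order [a, b, c] the diagonal is [2, 1, 1]. Since every row of L sums to 0, the all-ones vector is in the kernel and 0 is an eigenvalue. The single zero eigenvalue shows the graph is connected. By the matrix-tree theorem the graph has (1/3) * product of the nonzero eigenvalues = 1 spanning tree. The largest eigenvalue, 3, is at most the vertex count 3.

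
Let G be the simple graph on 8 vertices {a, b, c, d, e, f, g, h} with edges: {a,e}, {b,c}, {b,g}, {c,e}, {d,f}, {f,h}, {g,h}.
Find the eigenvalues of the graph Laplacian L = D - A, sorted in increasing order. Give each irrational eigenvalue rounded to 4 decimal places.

[0, 0.1522, 0.5858, 1.2346, 2, 2.7654, 3.4142, 3.8478]

Each diagonal entry of L is the vertex degree and each off-diagonal entry is -1 where an edge is present, 0 otherwise; in the order [a, b, c, d, e, f, g, h] the diagonal is [1, 2, 2, 1, 2, 2, 2, 2]. Since every row of L sums to 0, the all-ones vector is in the kernel and 0 is an eigenvalue. The eigenvalues sum to 14, which equals trace(L) = 2|E|. By the matrix-tree theorem the graph has (1/8) * product of the nonzero eigenvalues = 1 spanning tree.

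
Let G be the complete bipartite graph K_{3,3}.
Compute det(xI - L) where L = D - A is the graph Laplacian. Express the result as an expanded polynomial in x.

The graph has 6 vertices and degree multiset [3, 3, 3, 3, 3, 3]; D is the diagonal matrix of degrees and L = D - A. L has integer entries, so p(x) = det(xI - L) has integer coefficients. Expanding the determinant yields x^6 - 18x^5 + 126x^4 - 432x^3 + 729x^2 - 486x. The coefficient of x^5 equals -trace(L) = -18, matching the sum of degrees. By the matrix-tree theorem the graph has (1/6) * product of the nonzero eigenvalues = 81 spanning trees. The eigenvalues sum to 18, which equals trace(L) = 2|E|.

x^6 - 18x^5 + 126x^4 - 432x^3 + 729x^2 - 486x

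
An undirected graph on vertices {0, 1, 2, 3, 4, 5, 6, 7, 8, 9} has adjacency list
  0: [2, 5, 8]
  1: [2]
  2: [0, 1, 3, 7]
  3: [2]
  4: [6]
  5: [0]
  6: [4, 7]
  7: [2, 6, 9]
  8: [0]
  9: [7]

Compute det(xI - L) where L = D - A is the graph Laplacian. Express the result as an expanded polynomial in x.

x^10 - 18x^9 + 131x^8 - 502x^7 + 1108x^6 - 1454x^5 + 1133x^4 - 504x^3 + 115x^2 - 10x

With the vertex order [0, 1, 2, 3, 4, 5, 6, 7, 8, 9], the degrees are [3, 1, 4, 1, 1, 1, 2, 3, 1, 1], giving D = diag(3, 1, 4, 1, 1, 1, 2, 3, 1, 1) and L = D - A. L has integer entries, so p(x) = det(xI - L) has integer coefficients. Expanding the determinant yields x^10 - 18x^9 + 131x^8 - 502x^7 + 1108x^6 - 1454x^5 + 1133x^4 - 504x^3 + 115x^2 - 10x. Since p(0) = det(-L) = 0, x divides p(x).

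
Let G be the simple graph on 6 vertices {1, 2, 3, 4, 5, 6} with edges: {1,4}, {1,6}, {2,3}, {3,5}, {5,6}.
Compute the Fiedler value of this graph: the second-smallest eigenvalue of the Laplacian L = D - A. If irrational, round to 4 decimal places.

0.2679

With the vertex order [1, 2, 3, 4, 5, 6], the degrees are [2, 1, 2, 1, 2, 2], giving D = diag(2, 1, 2, 1, 2, 2) and L = D - A. The smallest Laplacian eigenvalue is always 0. The next one, lambda_2 = 0.2679, measures how hard the graph is to disconnect: larger values mean better connectivity. By the matrix-tree theorem the graph has (1/6) * product of the nonzero eigenvalues = 1 spanning tree.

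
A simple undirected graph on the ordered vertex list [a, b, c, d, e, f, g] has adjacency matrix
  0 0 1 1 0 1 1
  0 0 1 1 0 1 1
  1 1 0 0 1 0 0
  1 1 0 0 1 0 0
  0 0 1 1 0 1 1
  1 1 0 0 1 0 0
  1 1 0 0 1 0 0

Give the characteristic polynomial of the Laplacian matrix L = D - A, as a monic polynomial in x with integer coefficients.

Reading degrees in the order [a, b, c, d, e, f, g] gives [4, 4, 3, 3, 4, 3, 3]; set D = diag(4, 4, 3, 3, 4, 3, 3) and form L = D - A. Computing det(xI - L) by cofactor expansion (or equivalently via sum-over-permutations) gives x^7 - 24x^6 + 234x^5 - 1192x^4 + 3357x^3 - 4968x^2 + 3024x. The coefficient of x^6 equals -trace(L) = -24, matching the sum of degrees.

x^7 - 24x^6 + 234x^5 - 1192x^4 + 3357x^3 - 4968x^2 + 3024x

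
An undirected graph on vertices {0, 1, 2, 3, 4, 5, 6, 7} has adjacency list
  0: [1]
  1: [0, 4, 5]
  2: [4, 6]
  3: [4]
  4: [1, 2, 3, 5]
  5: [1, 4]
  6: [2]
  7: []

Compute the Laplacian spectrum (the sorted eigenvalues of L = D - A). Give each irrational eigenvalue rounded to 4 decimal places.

[0, 0, 0.4116, 0.7530, 1.4064, 2.4450, 3.8019, 5.1819]

Reading degrees in the order [0, 1, 2, 3, 4, 5, 6, 7] gives [1, 3, 2, 1, 4, 2, 1, 0]; set D = diag(1, 3, 2, 1, 4, 2, 1, 0) and form L = D - A. L is symmetric positive semidefinite, so every eigenvalue is real and nonnegative. The 2 zero eigenvalues correspond to the 2 connected components. There are 2 zeros in the spectrum, matching the 2 components.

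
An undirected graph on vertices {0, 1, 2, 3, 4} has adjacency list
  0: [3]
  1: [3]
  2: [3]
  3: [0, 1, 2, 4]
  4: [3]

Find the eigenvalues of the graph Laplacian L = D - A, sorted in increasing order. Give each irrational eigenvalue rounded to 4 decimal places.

[0, 1, 1, 1, 5]

With the vertex order [0, 1, 2, 3, 4], the degrees are [1, 1, 1, 4, 1], giving D = diag(1, 1, 1, 4, 1) and L = D - A. L is symmetric positive semidefinite, so every eigenvalue is real and nonnegative. The single zero eigenvalue shows the graph is connected. The largest eigenvalue, 5, is at most the vertex count 5. The eigenvalues sum to 8, which equals trace(L) = 2|E|.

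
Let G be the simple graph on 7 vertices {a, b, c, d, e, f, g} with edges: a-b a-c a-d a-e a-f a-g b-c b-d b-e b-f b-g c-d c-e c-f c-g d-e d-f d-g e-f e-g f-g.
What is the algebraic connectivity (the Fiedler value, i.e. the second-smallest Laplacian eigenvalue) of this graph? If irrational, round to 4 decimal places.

7

With the vertex order [a, b, c, d, e, f, g], the degrees are [6, 6, 6, 6, 6, 6, 6], giving D = diag(6, 6, 6, 6, 6, 6, 6) and L = D - A. The sorted Laplacian eigenvalues are [0, 7, 7, 7, 7, 7, 7]; the algebraic connectivity is the second entry, 7. The eigenvalues sum to 42, which equals trace(L) = 2|E|. By the matrix-tree theorem the graph has (1/7) * product of the nonzero eigenvalues = 16807 spanning trees.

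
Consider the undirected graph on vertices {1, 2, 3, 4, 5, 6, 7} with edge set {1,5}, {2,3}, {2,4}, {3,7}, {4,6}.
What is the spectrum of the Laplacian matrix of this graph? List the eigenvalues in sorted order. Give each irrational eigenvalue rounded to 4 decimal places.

With the vertex order [1, 2, 3, 4, 5, 6, 7], the degrees are [1, 2, 2, 2, 1, 1, 1], giving D = diag(1, 2, 2, 2, 1, 1, 1) and L = D - A. Since every row of L sums to 0, the all-ones vector is in the kernel and 0 is an eigenvalue. The 2 zero eigenvalues correspond to the 2 connected components. The largest eigenvalue, 3.6180, is at most the vertex count 7. The eigenvalues sum to 10, which equals trace(L) = 2|E|.

[0, 0, 0.3820, 1.3820, 2, 2.6180, 3.6180]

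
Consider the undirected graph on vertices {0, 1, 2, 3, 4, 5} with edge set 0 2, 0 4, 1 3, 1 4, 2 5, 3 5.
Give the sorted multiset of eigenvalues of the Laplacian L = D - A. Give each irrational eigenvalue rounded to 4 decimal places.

[0, 1, 1, 3, 3, 4]

Reading degrees in the order [0, 1, 2, 3, 4, 5] gives [2, 2, 2, 2, 2, 2]; set D = diag(2, 2, 2, 2, 2, 2) and form L = D - A. Diagonalising L (or applying a numerical eigensolver to the 6x6 matrix) gives the spectrum above. There is one zero in the spectrum, matching the 1 component. The eigenvalues sum to 12, which equals trace(L) = 2|E|.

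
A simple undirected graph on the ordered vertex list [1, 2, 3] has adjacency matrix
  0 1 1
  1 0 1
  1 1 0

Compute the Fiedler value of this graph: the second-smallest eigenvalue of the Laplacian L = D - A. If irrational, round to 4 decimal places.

3

Reading degrees in the order [1, 2, 3] gives [2, 2, 2]; set D = diag(2, 2, 2) and form L = D - A. The smallest Laplacian eigenvalue is always 0. The next one, lambda_2 = 3, measures how hard the graph is to disconnect: larger values mean better connectivity. The largest eigenvalue, 3, is at most the vertex count 3. By the matrix-tree theorem the graph has (1/3) * product of the nonzero eigenvalues = 3 spanning trees.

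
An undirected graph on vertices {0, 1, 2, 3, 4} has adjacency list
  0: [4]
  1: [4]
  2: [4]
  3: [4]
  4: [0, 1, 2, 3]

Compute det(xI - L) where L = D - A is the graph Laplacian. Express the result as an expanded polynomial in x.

Each diagonal entry of L is the vertex degree and each off-diagonal entry is -1 where an edge is present, 0 otherwise; in the order [0, 1, 2, 3, 4] the diagonal is [1, 1, 1, 1, 4]. The eigenvalues of L are [0, 1, 1, 1, 5]; the characteristic polynomial is the product of (x - lambda_i), which multiplies out to x^5 - 8x^4 + 18x^3 - 16x^2 + 5x. The constant term is 0 because L is singular (the all-ones vector lies in its kernel).

x^5 - 8x^4 + 18x^3 - 16x^2 + 5x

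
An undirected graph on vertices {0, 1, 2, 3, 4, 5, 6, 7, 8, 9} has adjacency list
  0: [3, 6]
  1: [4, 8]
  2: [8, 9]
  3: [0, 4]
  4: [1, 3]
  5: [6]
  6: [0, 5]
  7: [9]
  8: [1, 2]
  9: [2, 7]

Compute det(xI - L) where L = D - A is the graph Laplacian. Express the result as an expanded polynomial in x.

Each diagonal entry of L is the vertex degree and each off-diagonal entry is -1 where an edge is present, 0 otherwise; in the order [0, 1, 2, 3, 4, 5, 6, 7, 8, 9] the diagonal is [2, 2, 2, 2, 2, 1, 2, 1, 2, 2]. L has integer entries, so p(x) = det(xI - L) has integer coefficients. Expanding the determinant yields x^10 - 18x^9 + 136x^8 - 560x^7 + 1365x^6 - 2002x^5 + 1716x^4 - 792x^3 + 165x^2 - 10x. Since p(0) = det(-L) = 0, x divides p(x). By the matrix-tree theorem the graph has (1/10) * product of the nonzero eigenvalues = 1 spanning tree. The eigenvalues sum to 18, which equals trace(L) = 2|E|.

x^10 - 18x^9 + 136x^8 - 560x^7 + 1365x^6 - 2002x^5 + 1716x^4 - 792x^3 + 165x^2 - 10x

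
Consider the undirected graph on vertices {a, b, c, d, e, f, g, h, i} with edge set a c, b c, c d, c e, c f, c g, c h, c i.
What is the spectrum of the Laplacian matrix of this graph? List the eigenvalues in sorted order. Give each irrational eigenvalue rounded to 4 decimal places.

[0, 1, 1, 1, 1, 1, 1, 1, 9]

Reading degrees in the order [a, b, c, d, e, f, g, h, i] gives [1, 1, 8, 1, 1, 1, 1, 1, 1]; set D = diag(1, 1, 8, 1, 1, 1, 1, 1, 1) and form L = D - A. The multiplicity of 0 as a Laplacian eigenvalue equals the number of connected components. The single zero eigenvalue shows the graph is connected. The eigenvalues sum to 16, which equals trace(L) = 2|E|.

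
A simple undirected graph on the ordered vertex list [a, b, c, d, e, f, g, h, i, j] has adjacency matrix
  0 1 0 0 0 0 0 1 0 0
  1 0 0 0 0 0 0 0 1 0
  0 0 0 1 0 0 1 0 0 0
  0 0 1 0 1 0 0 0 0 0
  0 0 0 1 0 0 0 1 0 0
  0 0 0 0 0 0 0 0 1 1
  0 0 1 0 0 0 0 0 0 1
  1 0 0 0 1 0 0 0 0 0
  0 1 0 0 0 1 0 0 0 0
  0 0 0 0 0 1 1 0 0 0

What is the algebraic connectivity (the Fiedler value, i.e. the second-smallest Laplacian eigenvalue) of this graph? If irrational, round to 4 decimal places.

0.3820

Each diagonal entry of L is the vertex degree and each off-diagonal entry is -1 where an edge is present, 0 otherwise; in the order [a, b, c, d, e, f, g, h, i, j] the diagonal is [2, 2, 2, 2, 2, 2, 2, 2, 2, 2]. The sorted Laplacian eigenvalues are [0, 0.3820, 0.3820, 1.3820, 1.3820, 2.6180, 2.6180, 3.6180, 3.6180, 4]; the algebraic connectivity is the second entry, 0.3820. By the matrix-tree theorem the graph has (1/10) * product of the nonzero eigenvalues = 10 spanning trees.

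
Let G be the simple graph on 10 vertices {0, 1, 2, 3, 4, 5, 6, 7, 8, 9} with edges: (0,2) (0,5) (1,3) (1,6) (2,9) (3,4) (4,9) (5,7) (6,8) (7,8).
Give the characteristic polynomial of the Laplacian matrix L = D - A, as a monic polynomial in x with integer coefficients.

Reading degrees in the order [0, 1, 2, 3, 4, 5, 6, 7, 8, 9] gives [2, 2, 2, 2, 2, 2, 2, 2, 2, 2]; set D = diag(2, 2, 2, 2, 2, 2, 2, 2, 2, 2) and form L = D - A. Computing det(xI - L) by cofactor expansion (or equivalently via sum-over-permutations) gives x^10 - 20x^9 + 170x^8 - 800x^7 + 2275x^6 - 4004x^5 + 4290x^4 - 2640x^3 + 825x^2 - 100x. The constant term is 0 because L is singular (the all-ones vector lies in its kernel). The largest eigenvalue, 4, is at most the vertex count 10.

x^10 - 20x^9 + 170x^8 - 800x^7 + 2275x^6 - 4004x^5 + 4290x^4 - 2640x^3 + 825x^2 - 100x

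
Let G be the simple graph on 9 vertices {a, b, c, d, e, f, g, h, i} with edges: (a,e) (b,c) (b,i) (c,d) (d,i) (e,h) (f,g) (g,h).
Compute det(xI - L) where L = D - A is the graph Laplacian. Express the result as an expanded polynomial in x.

x^9 - 16x^8 + 105x^7 - 364x^6 + 713x^5 - 776x^4 + 420x^3 - 80x^2

Reading degrees in the order [a, b, c, d, e, f, g, h, i] gives [1, 2, 2, 2, 2, 1, 2, 2, 2]; set D = diag(1, 2, 2, 2, 2, 1, 2, 2, 2) and form L = D - A. Computing det(xI - L) by cofactor expansion (or equivalently via sum-over-permutations) gives x^9 - 16x^8 + 105x^7 - 364x^6 + 713x^5 - 776x^4 + 420x^3 - 80x^2. The coefficient of x^8 equals -trace(L) = -16, matching the sum of degrees. The eigenvalues sum to 16, which equals trace(L) = 2|E|.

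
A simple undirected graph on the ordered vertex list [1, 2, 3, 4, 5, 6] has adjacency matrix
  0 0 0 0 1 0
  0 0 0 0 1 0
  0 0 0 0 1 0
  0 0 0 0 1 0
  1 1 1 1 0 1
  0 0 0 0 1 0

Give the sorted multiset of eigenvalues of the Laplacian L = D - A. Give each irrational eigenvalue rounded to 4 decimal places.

[0, 1, 1, 1, 1, 6]

With the vertex order [1, 2, 3, 4, 5, 6], the degrees are [1, 1, 1, 1, 5, 1], giving D = diag(1, 1, 1, 1, 5, 1) and L = D - A. Diagonalising L (or applying a numerical eigensolver to the 6x6 matrix) gives the spectrum above. There is one zero in the spectrum, matching the 1 component. The largest eigenvalue, 6, is at most the vertex count 6.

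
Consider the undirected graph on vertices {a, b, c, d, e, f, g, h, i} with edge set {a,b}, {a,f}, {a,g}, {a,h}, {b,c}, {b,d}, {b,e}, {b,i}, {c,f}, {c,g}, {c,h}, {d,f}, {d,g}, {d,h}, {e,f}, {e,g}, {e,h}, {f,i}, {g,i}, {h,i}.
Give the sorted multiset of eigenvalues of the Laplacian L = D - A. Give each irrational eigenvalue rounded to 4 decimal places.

[0, 4, 4, 4, 4, 5, 5, 5, 9]

Each diagonal entry of L is the vertex degree and each off-diagonal entry is -1 where an edge is present, 0 otherwise; in the order [a, b, c, d, e, f, g, h, i] the diagonal is [4, 5, 4, 4, 4, 5, 5, 5, 4]. The multiplicity of 0 as a Laplacian eigenvalue equals the number of connected components. The largest eigenvalue, 9, is at most the vertex count 9. By the matrix-tree theorem the graph has (1/9) * product of the nonzero eigenvalues = 32000 spanning trees.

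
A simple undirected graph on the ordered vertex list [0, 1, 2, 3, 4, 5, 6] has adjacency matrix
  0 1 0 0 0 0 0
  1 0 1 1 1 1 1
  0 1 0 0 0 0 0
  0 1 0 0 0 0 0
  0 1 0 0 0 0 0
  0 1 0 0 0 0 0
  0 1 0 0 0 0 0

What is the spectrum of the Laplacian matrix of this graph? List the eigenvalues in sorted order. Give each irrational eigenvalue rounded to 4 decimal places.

With the vertex order [0, 1, 2, 3, 4, 5, 6], the degrees are [1, 6, 1, 1, 1, 1, 1], giving D = diag(1, 6, 1, 1, 1, 1, 1) and L = D - A. L is symmetric positive semidefinite, so every eigenvalue is real and nonnegative. The single zero eigenvalue shows the graph is connected.

[0, 1, 1, 1, 1, 1, 7]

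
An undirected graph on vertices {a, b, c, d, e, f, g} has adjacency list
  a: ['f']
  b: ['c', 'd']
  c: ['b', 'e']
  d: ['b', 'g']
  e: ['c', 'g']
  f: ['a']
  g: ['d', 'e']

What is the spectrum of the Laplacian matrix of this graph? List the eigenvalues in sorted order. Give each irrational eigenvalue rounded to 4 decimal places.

Each diagonal entry of L is the vertex degree and each off-diagonal entry is -1 where an edge is present, 0 otherwise; in the order [a, b, c, d, e, f, g] the diagonal is [1, 2, 2, 2, 2, 1, 2]. The multiplicity of 0 as a Laplacian eigenvalue equals the number of connected components. The 2 zero eigenvalues correspond to the 2 connected components. There are 2 zeros in the spectrum, matching the 2 components. The eigenvalues sum to 12, which equals trace(L) = 2|E|.

[0, 0, 1.3820, 1.3820, 2, 3.6180, 3.6180]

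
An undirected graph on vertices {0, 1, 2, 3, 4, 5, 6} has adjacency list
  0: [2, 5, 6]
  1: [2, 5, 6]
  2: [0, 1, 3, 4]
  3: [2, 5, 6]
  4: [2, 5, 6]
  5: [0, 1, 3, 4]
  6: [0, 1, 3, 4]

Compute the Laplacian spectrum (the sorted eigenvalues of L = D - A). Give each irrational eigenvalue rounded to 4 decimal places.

[0, 3, 3, 3, 4, 4, 7]

Reading degrees in the order [0, 1, 2, 3, 4, 5, 6] gives [3, 3, 4, 3, 3, 4, 4]; set D = diag(3, 3, 4, 3, 3, 4, 4) and form L = D - A. Diagonalising L (or applying a numerical eigensolver to the 7x7 matrix) gives the spectrum above. The eigenvalues sum to 24, which equals trace(L) = 2|E|. By the matrix-tree theorem the graph has (1/7) * product of the nonzero eigenvalues = 432 spanning trees.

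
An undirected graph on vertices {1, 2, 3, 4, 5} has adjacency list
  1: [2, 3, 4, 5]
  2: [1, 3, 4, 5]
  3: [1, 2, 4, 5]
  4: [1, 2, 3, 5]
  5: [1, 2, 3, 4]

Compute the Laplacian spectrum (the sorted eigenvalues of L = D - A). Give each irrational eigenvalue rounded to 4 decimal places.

Reading degrees in the order [1, 2, 3, 4, 5] gives [4, 4, 4, 4, 4]; set D = diag(4, 4, 4, 4, 4) and form L = D - A. L is symmetric positive semidefinite, so every eigenvalue is real and nonnegative. By the matrix-tree theorem the graph has (1/5) * product of the nonzero eigenvalues = 125 spanning trees.

[0, 5, 5, 5, 5]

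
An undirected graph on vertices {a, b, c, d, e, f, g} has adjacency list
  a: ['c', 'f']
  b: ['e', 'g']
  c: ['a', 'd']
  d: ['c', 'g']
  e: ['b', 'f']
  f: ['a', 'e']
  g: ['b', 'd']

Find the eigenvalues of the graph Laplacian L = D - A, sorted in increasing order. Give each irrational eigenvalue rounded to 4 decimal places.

Reading degrees in the order [a, b, c, d, e, f, g] gives [2, 2, 2, 2, 2, 2, 2]; set D = diag(2, 2, 2, 2, 2, 2, 2) and form L = D - A. The multiplicity of 0 as a Laplacian eigenvalue equals the number of connected components. The single zero eigenvalue shows the graph is connected. The eigenvalues sum to 14, which equals trace(L) = 2|E|. There is one zero in the spectrum, matching the 1 component.

[0, 0.7530, 0.7530, 2.4450, 2.4450, 3.8019, 3.8019]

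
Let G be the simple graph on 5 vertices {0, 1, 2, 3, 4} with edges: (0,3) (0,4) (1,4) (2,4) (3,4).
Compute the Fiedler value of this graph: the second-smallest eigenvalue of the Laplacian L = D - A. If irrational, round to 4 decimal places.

1

Reading degrees in the order [0, 1, 2, 3, 4] gives [2, 1, 1, 2, 4]; set D = diag(2, 1, 1, 2, 4) and form L = D - A. Computing the eigenvalues of L and sorting gives [0, 1, 1, 3, 5]. The Fiedler value lambda_2 = 1 is strictly positive, so the graph is connected. The eigenvalues sum to 10, which equals trace(L) = 2|E|.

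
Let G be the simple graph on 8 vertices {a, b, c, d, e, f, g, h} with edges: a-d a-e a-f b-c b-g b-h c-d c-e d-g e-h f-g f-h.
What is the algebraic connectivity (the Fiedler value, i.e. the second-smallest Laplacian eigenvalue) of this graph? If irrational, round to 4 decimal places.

Reading degrees in the order [a, b, c, d, e, f, g, h] gives [3, 3, 3, 3, 3, 3, 3, 3]; set D = diag(3, 3, 3, 3, 3, 3, 3, 3) and form L = D - A. Computing the eigenvalues of L and sorting gives [0, 2, 2, 2, 4, 4, 4, 6]. The Fiedler value lambda_2 = 2 is strictly positive, so the graph is connected. By the matrix-tree theorem the graph has (1/8) * product of the nonzero eigenvalues = 384 spanning trees.

2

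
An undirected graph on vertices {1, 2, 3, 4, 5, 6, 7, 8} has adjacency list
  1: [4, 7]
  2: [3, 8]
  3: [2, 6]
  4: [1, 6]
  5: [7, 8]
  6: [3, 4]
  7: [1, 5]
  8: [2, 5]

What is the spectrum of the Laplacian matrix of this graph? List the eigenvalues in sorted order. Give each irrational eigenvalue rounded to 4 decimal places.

[0, 0.5858, 0.5858, 2, 2, 3.4142, 3.4142, 4]

With the vertex order [1, 2, 3, 4, 5, 6, 7, 8], the degrees are [2, 2, 2, 2, 2, 2, 2, 2], giving D = diag(2, 2, 2, 2, 2, 2, 2, 2) and L = D - A. Diagonalising L (or applying a numerical eigensolver to the 8x8 matrix) gives the spectrum above.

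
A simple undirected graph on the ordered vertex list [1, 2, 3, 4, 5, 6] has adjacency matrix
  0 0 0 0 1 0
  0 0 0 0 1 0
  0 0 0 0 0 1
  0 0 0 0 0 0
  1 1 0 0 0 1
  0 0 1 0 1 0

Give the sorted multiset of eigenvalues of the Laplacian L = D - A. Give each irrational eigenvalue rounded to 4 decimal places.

Reading degrees in the order [1, 2, 3, 4, 5, 6] gives [1, 1, 1, 0, 3, 2]; set D = diag(1, 1, 1, 0, 3, 2) and form L = D - A. Diagonalising L (or applying a numerical eigensolver to the 6x6 matrix) gives the spectrum above. The 2 zero eigenvalues correspond to the 2 connected components. The eigenvalues sum to 8, which equals trace(L) = 2|E|. There are 2 zeros in the spectrum, matching the 2 components.

[0, 0, 0.5188, 1, 2.3111, 4.1701]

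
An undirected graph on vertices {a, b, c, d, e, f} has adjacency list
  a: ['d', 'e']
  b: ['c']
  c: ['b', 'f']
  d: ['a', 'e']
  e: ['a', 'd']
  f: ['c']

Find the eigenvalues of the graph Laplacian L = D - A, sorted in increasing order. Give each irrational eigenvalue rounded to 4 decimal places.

Each diagonal entry of L is the vertex degree and each off-diagonal entry is -1 where an edge is present, 0 otherwise; in the order [a, b, c, d, e, f] the diagonal is [2, 1, 2, 2, 2, 1]. The multiplicity of 0 as a Laplacian eigenvalue equals the number of connected components. The 2 zero eigenvalues correspond to the 2 connected components.

[0, 0, 1, 3, 3, 3]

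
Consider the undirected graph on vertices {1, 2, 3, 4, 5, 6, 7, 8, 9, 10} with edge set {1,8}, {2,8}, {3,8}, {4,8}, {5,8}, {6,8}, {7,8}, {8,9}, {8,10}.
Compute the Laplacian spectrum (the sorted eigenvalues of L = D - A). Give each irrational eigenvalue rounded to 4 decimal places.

[0, 1, 1, 1, 1, 1, 1, 1, 1, 10]

With the vertex order [1, 2, 3, 4, 5, 6, 7, 8, 9, 10], the degrees are [1, 1, 1, 1, 1, 1, 1, 9, 1, 1], giving D = diag(1, 1, 1, 1, 1, 1, 1, 9, 1, 1) and L = D - A. L is symmetric positive semidefinite, so every eigenvalue is real and nonnegative. The eigenvalues sum to 18, which equals trace(L) = 2|E|.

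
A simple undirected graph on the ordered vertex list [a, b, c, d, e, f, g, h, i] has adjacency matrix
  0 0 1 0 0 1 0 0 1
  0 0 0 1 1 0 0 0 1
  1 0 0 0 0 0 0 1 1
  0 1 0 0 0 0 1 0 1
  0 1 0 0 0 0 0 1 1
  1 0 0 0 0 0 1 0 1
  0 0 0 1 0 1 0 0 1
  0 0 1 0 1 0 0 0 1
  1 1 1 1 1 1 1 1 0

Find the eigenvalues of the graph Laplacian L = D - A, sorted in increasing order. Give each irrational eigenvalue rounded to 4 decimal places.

Reading degrees in the order [a, b, c, d, e, f, g, h, i] gives [3, 3, 3, 3, 3, 3, 3, 3, 8]; set D = diag(3, 3, 3, 3, 3, 3, 3, 3, 8) and form L = D - A. Since every row of L sums to 0, the all-ones vector is in the kernel and 0 is an eigenvalue.

[0, 1.5858, 1.5858, 3, 3, 4.4142, 4.4142, 5, 9]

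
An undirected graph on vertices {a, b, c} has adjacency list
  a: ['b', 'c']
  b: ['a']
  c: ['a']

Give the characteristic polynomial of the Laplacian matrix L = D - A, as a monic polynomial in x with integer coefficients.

Reading degrees in the order [a, b, c] gives [2, 1, 1]; set D = diag(2, 1, 1) and form L = D - A. L has integer entries, so p(x) = det(xI - L) has integer coefficients. Expanding the determinant yields x^3 - 4x^2 + 3x. The constant term is 0 because L is singular (the all-ones vector lies in its kernel). The eigenvalues sum to 4, which equals trace(L) = 2|E|. By the matrix-tree theorem the graph has (1/3) * product of the nonzero eigenvalues = 1 spanning tree.

x^3 - 4x^2 + 3x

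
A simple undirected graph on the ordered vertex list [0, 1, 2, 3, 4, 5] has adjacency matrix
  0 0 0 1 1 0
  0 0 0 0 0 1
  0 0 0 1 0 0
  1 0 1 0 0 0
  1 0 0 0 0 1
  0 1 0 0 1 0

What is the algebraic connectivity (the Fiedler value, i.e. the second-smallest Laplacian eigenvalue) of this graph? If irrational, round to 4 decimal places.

0.2679

With the vertex order [0, 1, 2, 3, 4, 5], the degrees are [2, 1, 1, 2, 2, 2], giving D = diag(2, 1, 1, 2, 2, 2) and L = D - A. The smallest Laplacian eigenvalue is always 0. The next one, lambda_2 = 0.2679, measures how hard the graph is to disconnect: larger values mean better connectivity.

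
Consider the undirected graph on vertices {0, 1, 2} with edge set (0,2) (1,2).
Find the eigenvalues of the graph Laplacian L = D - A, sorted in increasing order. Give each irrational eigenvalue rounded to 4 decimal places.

[0, 1, 3]

Each diagonal entry of L is the vertex degree and each off-diagonal entry is -1 where an edge is present, 0 otherwise; in the order [0, 1, 2] the diagonal is [1, 1, 2]. Since every row of L sums to 0, the all-ones vector is in the kernel and 0 is an eigenvalue. The single zero eigenvalue shows the graph is connected. The eigenvalues sum to 4, which equals trace(L) = 2|E|.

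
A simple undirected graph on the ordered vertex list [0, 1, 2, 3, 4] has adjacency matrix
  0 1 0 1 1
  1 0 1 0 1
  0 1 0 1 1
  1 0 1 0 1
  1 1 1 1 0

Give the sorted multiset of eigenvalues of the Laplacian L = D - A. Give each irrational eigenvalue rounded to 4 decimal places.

Each diagonal entry of L is the vertex degree and each off-diagonal entry is -1 where an edge is present, 0 otherwise; in the order [0, 1, 2, 3, 4] the diagonal is [3, 3, 3, 3, 4]. Since every row of L sums to 0, the all-ones vector is in the kernel and 0 is an eigenvalue. The single zero eigenvalue shows the graph is connected. There is one zero in the spectrum, matching the 1 component.

[0, 3, 3, 5, 5]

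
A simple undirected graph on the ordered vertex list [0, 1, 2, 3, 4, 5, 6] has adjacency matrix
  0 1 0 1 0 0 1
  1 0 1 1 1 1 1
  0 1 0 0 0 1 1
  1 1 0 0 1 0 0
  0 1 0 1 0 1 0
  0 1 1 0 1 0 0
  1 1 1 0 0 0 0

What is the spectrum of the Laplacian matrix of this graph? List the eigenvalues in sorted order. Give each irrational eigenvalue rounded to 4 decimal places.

[0, 2, 2, 4, 4, 5, 7]

Each diagonal entry of L is the vertex degree and each off-diagonal entry is -1 where an edge is present, 0 otherwise; in the order [0, 1, 2, 3, 4, 5, 6] the diagonal is [3, 6, 3, 3, 3, 3, 3]. The multiplicity of 0 as a Laplacian eigenvalue equals the number of connected components. By the matrix-tree theorem the graph has (1/7) * product of the nonzero eigenvalues = 320 spanning trees. There is one zero in the spectrum, matching the 1 component.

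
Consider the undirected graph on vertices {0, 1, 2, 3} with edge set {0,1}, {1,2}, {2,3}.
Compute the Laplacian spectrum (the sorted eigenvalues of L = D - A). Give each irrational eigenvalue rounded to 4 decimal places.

With the vertex order [0, 1, 2, 3], the degrees are [1, 2, 2, 1], giving D = diag(1, 2, 2, 1) and L = D - A. Diagonalising L (or applying a numerical eigensolver to the 4x4 matrix) gives the spectrum above. There is one zero in the spectrum, matching the 1 component. By the matrix-tree theorem the graph has (1/4) * product of the nonzero eigenvalues = 1 spanning tree.

[0, 0.5858, 2, 3.4142]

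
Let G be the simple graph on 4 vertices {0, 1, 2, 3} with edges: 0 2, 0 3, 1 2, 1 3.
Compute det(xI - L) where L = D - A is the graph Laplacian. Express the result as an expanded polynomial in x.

x^4 - 8x^3 + 20x^2 - 16x

Each diagonal entry of L is the vertex degree and each off-diagonal entry is -1 where an edge is present, 0 otherwise; in the order [0, 1, 2, 3] the diagonal is [2, 2, 2, 2]. The eigenvalues of L are [0, 2, 2, 4]; the characteristic polynomial is the product of (x - lambda_i), which multiplies out to x^4 - 8x^3 + 20x^2 - 16x. Since p(0) = det(-L) = 0, x divides p(x).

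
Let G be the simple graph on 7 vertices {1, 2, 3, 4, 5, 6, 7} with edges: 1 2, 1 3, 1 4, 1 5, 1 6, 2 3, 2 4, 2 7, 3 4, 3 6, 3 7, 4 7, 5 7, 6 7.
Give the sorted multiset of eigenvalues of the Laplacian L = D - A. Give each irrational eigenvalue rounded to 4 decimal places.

[0, 2, 3, 5, 5, 6, 7]

Reading degrees in the order [1, 2, 3, 4, 5, 6, 7] gives [5, 4, 5, 4, 2, 3, 5]; set D = diag(5, 4, 5, 4, 2, 3, 5) and form L = D - A. Diagonalising L (or applying a numerical eigensolver to the 7x7 matrix) gives the spectrum above. The single zero eigenvalue shows the graph is connected. The eigenvalues sum to 28, which equals trace(L) = 2|E|. By the matrix-tree theorem the graph has (1/7) * product of the nonzero eigenvalues = 900 spanning trees.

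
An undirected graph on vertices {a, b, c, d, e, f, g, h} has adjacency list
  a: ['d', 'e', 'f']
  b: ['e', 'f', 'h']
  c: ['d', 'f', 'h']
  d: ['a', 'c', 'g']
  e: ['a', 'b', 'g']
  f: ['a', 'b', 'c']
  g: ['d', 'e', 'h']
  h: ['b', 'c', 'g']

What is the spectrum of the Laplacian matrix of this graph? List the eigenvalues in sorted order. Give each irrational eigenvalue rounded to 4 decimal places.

Each diagonal entry of L is the vertex degree and each off-diagonal entry is -1 where an edge is present, 0 otherwise; in the order [a, b, c, d, e, f, g, h] the diagonal is [3, 3, 3, 3, 3, 3, 3, 3]. Since every row of L sums to 0, the all-ones vector is in the kernel and 0 is an eigenvalue. The single zero eigenvalue shows the graph is connected. The largest eigenvalue, 6, is at most the vertex count 8. By the matrix-tree theorem the graph has (1/8) * product of the nonzero eigenvalues = 384 spanning trees.

[0, 2, 2, 2, 4, 4, 4, 6]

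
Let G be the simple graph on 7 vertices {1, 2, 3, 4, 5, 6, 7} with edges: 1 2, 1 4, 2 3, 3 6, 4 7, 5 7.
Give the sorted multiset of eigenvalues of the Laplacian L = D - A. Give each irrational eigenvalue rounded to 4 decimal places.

[0, 0.1981, 0.7530, 1.5550, 2.4450, 3.2470, 3.8019]

Each diagonal entry of L is the vertex degree and each off-diagonal entry is -1 where an edge is present, 0 otherwise; in the order [1, 2, 3, 4, 5, 6, 7] the diagonal is [2, 2, 2, 2, 1, 1, 2]. Diagonalising L (or applying a numerical eigensolver to the 7x7 matrix) gives the spectrum above. The single zero eigenvalue shows the graph is connected. The eigenvalues sum to 12, which equals trace(L) = 2|E|. By the matrix-tree theorem the graph has (1/7) * product of the nonzero eigenvalues = 1 spanning tree.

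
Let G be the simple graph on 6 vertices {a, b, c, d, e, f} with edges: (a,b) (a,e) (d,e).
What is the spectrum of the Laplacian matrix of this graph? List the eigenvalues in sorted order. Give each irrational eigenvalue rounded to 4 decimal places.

With the vertex order [a, b, c, d, e, f], the degrees are [2, 1, 0, 1, 2, 0], giving D = diag(2, 1, 0, 1, 2, 0) and L = D - A. Since every row of L sums to 0, the all-ones vector is in the kernel and 0 is an eigenvalue. The 3 zero eigenvalues correspond to the 3 connected components. There are 3 zeros in the spectrum, matching the 3 components.

[0, 0, 0, 0.5858, 2, 3.4142]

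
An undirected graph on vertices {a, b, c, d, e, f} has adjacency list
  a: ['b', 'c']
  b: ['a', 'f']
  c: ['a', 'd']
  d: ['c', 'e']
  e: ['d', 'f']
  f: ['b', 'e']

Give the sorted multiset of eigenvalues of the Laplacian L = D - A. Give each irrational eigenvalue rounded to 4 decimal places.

[0, 1, 1, 3, 3, 4]

Each diagonal entry of L is the vertex degree and each off-diagonal entry is -1 where an edge is present, 0 otherwise; in the order [a, b, c, d, e, f] the diagonal is [2, 2, 2, 2, 2, 2]. The multiplicity of 0 as a Laplacian eigenvalue equals the number of connected components. By the matrix-tree theorem the graph has (1/6) * product of the nonzero eigenvalues = 6 spanning trees. The eigenvalues sum to 12, which equals trace(L) = 2|E|.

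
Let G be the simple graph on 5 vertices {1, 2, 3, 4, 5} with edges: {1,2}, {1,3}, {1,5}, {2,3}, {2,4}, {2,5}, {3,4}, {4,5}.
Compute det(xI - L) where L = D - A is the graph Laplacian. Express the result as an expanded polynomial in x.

x^5 - 16x^4 + 94x^3 - 240x^2 + 225x

Each diagonal entry of L is the vertex degree and each off-diagonal entry is -1 where an edge is present, 0 otherwise; in the order [1, 2, 3, 4, 5] the diagonal is [3, 4, 3, 3, 3]. L has integer entries, so p(x) = det(xI - L) has integer coefficients. Expanding the determinant yields x^5 - 16x^4 + 94x^3 - 240x^2 + 225x. Since p(0) = det(-L) = 0, x divides p(x). There is one zero in the spectrum, matching the 1 component. By the matrix-tree theorem the graph has (1/5) * product of the nonzero eigenvalues = 45 spanning trees.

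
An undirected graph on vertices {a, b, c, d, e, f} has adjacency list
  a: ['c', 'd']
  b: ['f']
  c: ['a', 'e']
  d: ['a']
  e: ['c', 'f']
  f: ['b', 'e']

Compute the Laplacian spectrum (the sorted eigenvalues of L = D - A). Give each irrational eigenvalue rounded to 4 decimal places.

[0, 0.2679, 1, 2, 3, 3.7321]

Each diagonal entry of L is the vertex degree and each off-diagonal entry is -1 where an edge is present, 0 otherwise; in the order [a, b, c, d, e, f] the diagonal is [2, 1, 2, 1, 2, 2]. Diagonalising L (or applying a numerical eigensolver to the 6x6 matrix) gives the spectrum above. By the matrix-tree theorem the graph has (1/6) * product of the nonzero eigenvalues = 1 spanning tree.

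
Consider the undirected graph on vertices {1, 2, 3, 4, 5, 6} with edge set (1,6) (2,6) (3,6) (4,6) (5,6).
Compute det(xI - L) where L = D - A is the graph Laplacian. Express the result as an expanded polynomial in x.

With the vertex order [1, 2, 3, 4, 5, 6], the degrees are [1, 1, 1, 1, 1, 5], giving D = diag(1, 1, 1, 1, 1, 5) and L = D - A. Computing det(xI - L) by cofactor expansion (or equivalently via sum-over-permutations) gives x^6 - 10x^5 + 30x^4 - 40x^3 + 25x^2 - 6x. The constant term is 0 because L is singular (the all-ones vector lies in its kernel). The largest eigenvalue, 6, is at most the vertex count 6. The eigenvalues sum to 10, which equals trace(L) = 2|E|.

x^6 - 10x^5 + 30x^4 - 40x^3 + 25x^2 - 6x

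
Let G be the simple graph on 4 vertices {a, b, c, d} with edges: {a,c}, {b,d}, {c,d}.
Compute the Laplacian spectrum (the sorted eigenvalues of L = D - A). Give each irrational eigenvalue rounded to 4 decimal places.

[0, 0.5858, 2, 3.4142]

With the vertex order [a, b, c, d], the degrees are [1, 1, 2, 2], giving D = diag(1, 1, 2, 2) and L = D - A. Since every row of L sums to 0, the all-ones vector is in the kernel and 0 is an eigenvalue.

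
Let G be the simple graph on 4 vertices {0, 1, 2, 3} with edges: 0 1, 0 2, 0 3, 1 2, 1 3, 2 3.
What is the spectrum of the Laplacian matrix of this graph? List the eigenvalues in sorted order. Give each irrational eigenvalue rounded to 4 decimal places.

[0, 4, 4, 4]

With the vertex order [0, 1, 2, 3], the degrees are [3, 3, 3, 3], giving D = diag(3, 3, 3, 3) and L = D - A. Diagonalising L (or applying a numerical eigensolver to the 4x4 matrix) gives the spectrum above. There is one zero in the spectrum, matching the 1 component. The largest eigenvalue, 4, is at most the vertex count 4.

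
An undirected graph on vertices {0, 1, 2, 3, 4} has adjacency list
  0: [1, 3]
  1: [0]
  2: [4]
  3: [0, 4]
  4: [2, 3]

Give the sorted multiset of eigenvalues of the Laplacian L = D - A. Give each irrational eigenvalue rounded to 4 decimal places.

[0, 0.3820, 1.3820, 2.6180, 3.6180]

With the vertex order [0, 1, 2, 3, 4], the degrees are [2, 1, 1, 2, 2], giving D = diag(2, 1, 1, 2, 2) and L = D - A. Since every row of L sums to 0, the all-ones vector is in the kernel and 0 is an eigenvalue. By the matrix-tree theorem the graph has (1/5) * product of the nonzero eigenvalues = 1 spanning tree.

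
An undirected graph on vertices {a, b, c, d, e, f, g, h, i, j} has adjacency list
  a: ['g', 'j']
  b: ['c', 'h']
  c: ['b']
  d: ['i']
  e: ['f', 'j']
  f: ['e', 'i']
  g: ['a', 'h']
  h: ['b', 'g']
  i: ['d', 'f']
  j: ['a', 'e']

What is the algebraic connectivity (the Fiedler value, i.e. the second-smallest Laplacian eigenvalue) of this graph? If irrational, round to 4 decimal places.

0.0979

Each diagonal entry of L is the vertex degree and each off-diagonal entry is -1 where an edge is present, 0 otherwise; in the order [a, b, c, d, e, f, g, h, i, j] the diagonal is [2, 2, 1, 1, 2, 2, 2, 2, 2, 2]. The sorted Laplacian eigenvalues are [0, 0.0979, 0.3820, 0.8244, 1.3820, 2, 2.6180, 3.1756, 3.6180, 3.9021]; the algebraic connectivity is the second entry, 0.0979.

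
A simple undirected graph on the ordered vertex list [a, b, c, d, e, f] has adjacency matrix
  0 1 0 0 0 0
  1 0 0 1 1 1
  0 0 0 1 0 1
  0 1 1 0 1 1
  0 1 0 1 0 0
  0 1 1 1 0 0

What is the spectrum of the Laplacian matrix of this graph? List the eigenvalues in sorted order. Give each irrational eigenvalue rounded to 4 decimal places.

Each diagonal entry of L is the vertex degree and each off-diagonal entry is -1 where an edge is present, 0 otherwise; in the order [a, b, c, d, e, f] the diagonal is [1, 4, 2, 4, 2, 3]. L is symmetric positive semidefinite, so every eigenvalue is real and nonnegative. The largest eigenvalue, 5.3028, is at most the vertex count 6. There is one zero in the spectrum, matching the 1 component.

[0, 0.8851, 1.6972, 3.2541, 4.8608, 5.3028]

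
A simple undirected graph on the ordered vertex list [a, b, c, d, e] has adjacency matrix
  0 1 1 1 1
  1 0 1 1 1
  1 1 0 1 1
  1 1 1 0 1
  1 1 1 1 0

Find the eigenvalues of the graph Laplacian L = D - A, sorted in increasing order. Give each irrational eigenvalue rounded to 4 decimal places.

[0, 5, 5, 5, 5]

Reading degrees in the order [a, b, c, d, e] gives [4, 4, 4, 4, 4]; set D = diag(4, 4, 4, 4, 4) and form L = D - A. Diagonalising L (or applying a numerical eigensolver to the 5x5 matrix) gives the spectrum above. The eigenvalues sum to 20, which equals trace(L) = 2|E|.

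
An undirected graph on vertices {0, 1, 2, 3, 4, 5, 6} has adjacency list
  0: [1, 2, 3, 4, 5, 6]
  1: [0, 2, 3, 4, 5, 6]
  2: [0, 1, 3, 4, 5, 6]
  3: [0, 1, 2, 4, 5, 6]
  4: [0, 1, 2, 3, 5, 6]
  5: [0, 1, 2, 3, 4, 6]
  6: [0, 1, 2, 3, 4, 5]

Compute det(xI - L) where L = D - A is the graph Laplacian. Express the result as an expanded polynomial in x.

x^7 - 42x^6 + 735x^5 - 6860x^4 + 36015x^3 - 100842x^2 + 117649x

With the vertex order [0, 1, 2, 3, 4, 5, 6], the degrees are [6, 6, 6, 6, 6, 6, 6], giving D = diag(6, 6, 6, 6, 6, 6, 6) and L = D - A. The eigenvalues of L are [0, 7, 7, 7, 7, 7, 7]; the characteristic polynomial is the product of (x - lambda_i), which multiplies out to x^7 - 42x^6 + 735x^5 - 6860x^4 + 36015x^3 - 100842x^2 + 117649x. Since p(0) = det(-L) = 0, x divides p(x). By the matrix-tree theorem the graph has (1/7) * product of the nonzero eigenvalues = 16807 spanning trees.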